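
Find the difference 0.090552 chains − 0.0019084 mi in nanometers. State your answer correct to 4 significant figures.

0.090552 chain = 1.82162e+9 nm and 0.0019084 mi = 3.07127e+9 nm.
1.82162e+9 − 3.07127e+9 ≈ -1.250e+9 nm.

-1.250e+9 nanometers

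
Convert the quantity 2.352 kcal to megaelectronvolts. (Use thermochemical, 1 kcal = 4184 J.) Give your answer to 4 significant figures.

6.142e+16 megaelectronvolts

1 kcal = 2.61145e+16 MeV.
2.352 × 2.61145e+16 ≈ 6.142e+16 MeV.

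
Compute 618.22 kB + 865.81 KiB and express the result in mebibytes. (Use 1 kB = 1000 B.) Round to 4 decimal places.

618.22 kB = 0.589581 MiB and 865.81 KiB = 0.845518 MiB.
0.589581 + 0.845518 ≈ 1.4351 MiB.

1.4351 mebibytes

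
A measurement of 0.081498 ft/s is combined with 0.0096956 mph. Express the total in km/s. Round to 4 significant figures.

2.917 × 10^-5 kilometers per second

0.081498 ft/s = 2.48406 × 10^-5 km/s and 0.0096956 mph = 4.33432 × 10^-6 km/s.
2.48406 × 10^-5 + 4.33432 × 10^-6 ≈ 2.917 × 10^-5 km/s.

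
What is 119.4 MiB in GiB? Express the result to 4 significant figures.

0.1166 GiB

1 mebibyte = 0.0009765625 gibibytes.
Thus 119.4 × 0.0009765625 ≈ 0.1166 GiB.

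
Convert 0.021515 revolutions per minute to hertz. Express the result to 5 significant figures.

1 rpm = 0.0166667 Hz.
Then 0.021515 × 0.0166667 ≈ 0.00035858 Hz.

0.00035858 hertz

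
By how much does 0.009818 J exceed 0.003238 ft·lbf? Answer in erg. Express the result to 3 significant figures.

54300 ergs

0.009818 J = 98180.0 erg and 0.003238 ft·lbf = 43901.4 erg.
98180.0 − 43901.4 ≈ 54300 erg.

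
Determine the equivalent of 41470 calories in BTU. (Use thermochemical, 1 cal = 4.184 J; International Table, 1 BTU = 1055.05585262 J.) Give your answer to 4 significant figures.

164.5 British thermal units

1 cal = 0.00396567 BTU.
41470 × 0.00396567 ≈ 164.5 BTU.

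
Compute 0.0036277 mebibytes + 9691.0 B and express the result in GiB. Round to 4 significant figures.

0.0036277 MiB = 3.54268e-6 GiB and 9691.0 B = 9.02545e-6 GiB.
3.54268e-6 + 9.02545e-6 ≈ 1.257e-5 GiB.

1.257e-5 GiB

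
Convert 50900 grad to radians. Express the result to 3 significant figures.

800 radians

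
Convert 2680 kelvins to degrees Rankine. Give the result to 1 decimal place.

4824.0 degrees Rankine

°R = K × 9/5.
Applying the formula gives 4824.0 °R.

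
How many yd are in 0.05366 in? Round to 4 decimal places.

0.0015 yd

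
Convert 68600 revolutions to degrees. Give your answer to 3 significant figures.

2.47 × 10^7 °

1 revolution = 360.000 degrees.
68600 × 360.000 ≈ 2.47 × 10^7 °.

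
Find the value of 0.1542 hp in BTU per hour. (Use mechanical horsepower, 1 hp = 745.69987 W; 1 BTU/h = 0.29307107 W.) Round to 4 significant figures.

1 horsepower = 2544.43 BTU/h.
So 0.1542 × 2544.43 ≈ 392.4 BTU/h.

392.4 BTU/h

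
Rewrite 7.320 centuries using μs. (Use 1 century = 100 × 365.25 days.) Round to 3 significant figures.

1 century = 3.15576e+15 μs.
Thus 7.320 × 3.15576e+15 ≈ 2.31e+16 μs.

2.31e+16 μs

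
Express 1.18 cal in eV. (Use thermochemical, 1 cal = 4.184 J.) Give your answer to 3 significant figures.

1 calorie = 2.61145e+19 eV.
1.18 × 2.61145e+19 ≈ 3.08e+19 eV.

3.08e+19 eV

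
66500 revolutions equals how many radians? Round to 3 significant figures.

1 revolution = 6.28319 rad.
66500 × 6.28319 ≈ 418000 rad.

418000 radians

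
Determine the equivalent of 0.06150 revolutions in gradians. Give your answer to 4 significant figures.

1 rev = 400.000 gradians.
Then 0.06150 × 400.000 ≈ 24.60 grad.

24.60 gradians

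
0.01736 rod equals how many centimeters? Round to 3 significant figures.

8.73 centimeters

1 rod = 502.920 centimeters.
Then 0.01736 × 502.920 ≈ 8.73 cm.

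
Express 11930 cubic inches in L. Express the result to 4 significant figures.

1 in³ = 0.0163871 liters.
So 11930 × 0.0163871 ≈ 195.5 L.

195.5 L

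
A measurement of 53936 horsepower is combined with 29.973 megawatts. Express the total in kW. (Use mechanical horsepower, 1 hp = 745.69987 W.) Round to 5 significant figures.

70193 kW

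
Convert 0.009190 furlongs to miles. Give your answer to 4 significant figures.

1 furlong = 0.125000 mi.
0.009190 × 0.125000 ≈ 0.001149 mi.

0.001149 miles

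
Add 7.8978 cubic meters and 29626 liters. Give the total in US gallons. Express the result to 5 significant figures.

9912.7 US gal

7.8978 m³ = 2086.38 US gal and 29626 L = 7826.36 US gal.
2086.38 + 7826.36 ≈ 9912.7 US gal.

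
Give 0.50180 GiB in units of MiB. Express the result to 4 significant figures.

1 gibibyte = 1024.00 mebibytes.
0.50180 × 1024.00 ≈ 513.8 MiB.

513.8 mebibytes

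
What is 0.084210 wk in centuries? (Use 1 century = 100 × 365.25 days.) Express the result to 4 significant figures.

1.614 × 10^-5 century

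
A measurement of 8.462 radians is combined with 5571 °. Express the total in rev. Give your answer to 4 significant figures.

16.82 rev

8.462 rad = 1.34677 rev and 5571 ° = 15.4750 rev.
1.34677 + 15.4750 ≈ 16.82 rev.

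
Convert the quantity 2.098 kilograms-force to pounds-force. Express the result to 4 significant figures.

1 kilogram-force = 2.20462 pounds-force.
Thus 2.098 × 2.20462 ≈ 4.625 lbf.

4.625 lbf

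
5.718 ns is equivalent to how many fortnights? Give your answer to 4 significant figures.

1 nanosecond = 8.26720e-16 fortnights.
So 5.718 × 8.26720e-16 ≈ 4.727e-15 fortnight.

4.727e-15 fortnight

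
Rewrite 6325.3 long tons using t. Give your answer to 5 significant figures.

6426.8 t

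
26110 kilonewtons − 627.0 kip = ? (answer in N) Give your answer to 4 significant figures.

2.332 × 10^7 N

26110 kN = 2.61100 × 10^7 N and 627.0 kip = 2.78903 × 10^6 N.
2.61100 × 10^7 − 2.78903 × 10^6 ≈ 2.332 × 10^7 N.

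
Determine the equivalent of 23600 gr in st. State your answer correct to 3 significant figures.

0.241 st

1 grain = 1.02041 × 10^-5 st.
Then 23600 × 1.02041 × 10^-5 ≈ 0.241 st.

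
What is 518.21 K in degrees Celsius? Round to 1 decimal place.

245.1 °C

K = °C + 273.15.
Applying the formula gives 245.1 °C.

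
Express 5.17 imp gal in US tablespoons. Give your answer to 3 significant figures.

1 imperial gallon = 307.443 US tbsp.
So 5.17 × 307.443 ≈ 1590 US tbsp.

1590 US tbsp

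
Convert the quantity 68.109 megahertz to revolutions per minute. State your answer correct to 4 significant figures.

4.087 × 10^9 rpm

1 MHz = 6.00000 × 10^7 revolutions per minute.
68.109 × 6.00000 × 10^7 ≈ 4.087 × 10^9 rpm.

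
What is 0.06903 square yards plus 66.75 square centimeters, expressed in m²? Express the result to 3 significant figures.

0.06903 yd² = 0.0577179 m² and 66.75 cm² = 0.00667500 m².
0.0577179 + 0.00667500 ≈ 0.0644 m².

0.0644 m²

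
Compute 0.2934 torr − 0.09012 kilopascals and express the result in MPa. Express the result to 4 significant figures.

0.2934 torr = 3.91168e-5 MPa and 0.09012 kPa = 9.01200e-5 MPa.
3.91168e-5 − 9.01200e-5 ≈ -5.100e-5 MPa.

-5.100e-5 megapascals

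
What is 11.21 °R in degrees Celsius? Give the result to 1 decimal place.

°R = (°C + 273.15) × 9/5.
Applying the formula gives -266.9 °C.

-266.9 degrees Celsius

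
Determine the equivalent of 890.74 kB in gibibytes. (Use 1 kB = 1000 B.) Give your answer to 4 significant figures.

0.0008296 gibibytes

1 kilobyte = 9.31323e-7 gibibytes.
890.74 × 9.31323e-7 ≈ 0.0008296 GiB.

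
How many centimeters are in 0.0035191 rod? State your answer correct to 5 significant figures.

1 rod = 502.920 centimeters.
So 0.0035191 × 502.920 ≈ 1.7698 cm.

1.7698 cm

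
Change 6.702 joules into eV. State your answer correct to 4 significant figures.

4.183 × 10^19 eV

1 J = 6.24151 × 10^18 eV.
Then 6.702 × 6.24151 × 10^18 ≈ 4.183 × 10^19 eV.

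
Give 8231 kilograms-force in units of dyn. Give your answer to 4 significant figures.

1 kilogram-force = 980665 dyn.
Then 8231 × 980665 ≈ 8.072e+9 dyn.

8.072e+9 dyn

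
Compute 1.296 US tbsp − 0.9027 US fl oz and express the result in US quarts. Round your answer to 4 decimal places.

1.296 US tbsp = 0.0202500 US qt and 0.9027 US fl oz = 0.0282094 US qt.
0.0202500 − 0.0282094 ≈ -0.0080 US qt.

-0.0080 US qt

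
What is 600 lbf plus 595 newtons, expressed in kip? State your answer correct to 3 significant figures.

0.734 kip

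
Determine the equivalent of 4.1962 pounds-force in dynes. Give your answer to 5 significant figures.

1 pound-force = 444822 dynes.
Then 4.1962 × 444822 ≈ 1.8666 × 10^6 dyn.

1.8666 × 10^6 dyn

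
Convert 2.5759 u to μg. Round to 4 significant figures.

4.277e-18 micrograms

1 u = 1.66054e-18 μg.
Then 2.5759 × 1.66054e-18 ≈ 4.277e-18 μg.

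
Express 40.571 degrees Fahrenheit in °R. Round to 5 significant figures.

500.24 °R

°R = °F + 459.67.
Applying the formula gives 500.24 °R.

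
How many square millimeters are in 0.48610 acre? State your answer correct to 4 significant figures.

1.967 × 10^9 mm²

1 acre = 4.04686 × 10^9 mm².
Thus 0.48610 × 4.04686 × 10^9 ≈ 1.967 × 10^9 mm².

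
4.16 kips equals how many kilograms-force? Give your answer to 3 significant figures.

1890 kilograms-force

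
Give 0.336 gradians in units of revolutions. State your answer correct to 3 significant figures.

0.000840 revolutions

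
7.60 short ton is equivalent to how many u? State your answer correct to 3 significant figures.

4.15e+30 atomic mass units

1 short ton = 5.46319e+29 atomic mass units.
So 7.60 × 5.46319e+29 ≈ 4.15e+30 u.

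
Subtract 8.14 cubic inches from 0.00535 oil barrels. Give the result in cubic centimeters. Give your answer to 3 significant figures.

0.00535 bbl = 850.582 cm³ and 8.14 in³ = 133.391 cm³.
850.582 − 133.391 ≈ 717 cm³.

717 cm³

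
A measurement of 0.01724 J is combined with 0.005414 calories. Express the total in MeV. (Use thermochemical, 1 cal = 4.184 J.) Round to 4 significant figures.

0.01724 J = 1.07604 × 10^11 MeV and 0.005414 cal = 1.41384 × 10^11 MeV.
1.07604 × 10^11 + 1.41384 × 10^11 ≈ 2.490 × 10^11 MeV.

2.490 × 10^11 MeV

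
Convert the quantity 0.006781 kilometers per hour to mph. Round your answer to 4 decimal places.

1 km/h = 0.621371 mph.
So 0.006781 × 0.621371 ≈ 0.0042 mph.

0.0042 mph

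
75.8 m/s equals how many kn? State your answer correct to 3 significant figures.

147 knots

1 m/s = 1.94384 knots.
Thus 75.8 × 1.94384 ≈ 147 kn.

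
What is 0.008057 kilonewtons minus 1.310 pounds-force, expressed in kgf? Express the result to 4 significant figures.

0.008057 kN = 0.821585 kgf and 1.310 lbf = 0.594206 kgf.
0.821585 − 0.594206 ≈ 0.2274 kgf.

0.2274 kgf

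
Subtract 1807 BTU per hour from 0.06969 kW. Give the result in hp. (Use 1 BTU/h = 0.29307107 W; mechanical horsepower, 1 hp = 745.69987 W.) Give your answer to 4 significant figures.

-0.6167 horsepower

0.06969 kW = 0.0934558 hp and 1807 BTU/h = 0.710178 hp.
0.0934558 − 0.710178 ≈ -0.6167 hp.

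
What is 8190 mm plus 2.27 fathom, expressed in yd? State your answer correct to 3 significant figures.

8190 mm = 8.95669 yd and 2.27 fathom = 4.54000 yd.
8.95669 + 4.54000 ≈ 13.5 yd.

13.5 yards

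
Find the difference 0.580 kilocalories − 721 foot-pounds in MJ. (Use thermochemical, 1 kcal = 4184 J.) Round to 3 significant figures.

0.00145 MJ

0.580 kcal = 0.00242672 MJ and 721 ft·lbf = 0.000977545 MJ.
0.00242672 − 0.000977545 ≈ 0.00145 MJ.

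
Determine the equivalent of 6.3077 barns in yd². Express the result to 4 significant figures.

7.544e-28 yd²

1 barn = 1.19599e-28 yd².
Thus 6.3077 × 1.19599e-28 ≈ 7.544e-28 yd².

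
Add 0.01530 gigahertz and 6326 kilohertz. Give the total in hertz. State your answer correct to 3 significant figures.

2.16e+7 Hz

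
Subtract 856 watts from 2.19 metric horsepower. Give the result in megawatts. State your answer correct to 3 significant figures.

0.000755 MW

2.19 PS = 0.00161074 MW and 856 W = 0.000856000 MW.
0.00161074 − 0.000856000 ≈ 0.000755 MW.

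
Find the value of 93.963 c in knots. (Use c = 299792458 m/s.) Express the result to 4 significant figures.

1 c = 5.82750e+8 knots.
Then 93.963 × 5.82750e+8 ≈ 5.476e+10 kn.

5.476e+10 kn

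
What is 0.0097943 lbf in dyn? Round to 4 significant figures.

1 pound-force = 444822 dynes.
0.0097943 × 444822 ≈ 4357 dyn.

4357 dyn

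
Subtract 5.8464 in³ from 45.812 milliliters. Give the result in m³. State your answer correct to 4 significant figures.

-4.999e-5 m³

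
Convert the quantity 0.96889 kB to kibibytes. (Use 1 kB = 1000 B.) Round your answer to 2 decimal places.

0.95 KiB

1 kilobyte = 0.9765625 KiB.
So 0.96889 × 0.9765625 ≈ 0.95 KiB.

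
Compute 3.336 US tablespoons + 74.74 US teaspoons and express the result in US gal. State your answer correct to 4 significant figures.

0.1103 US gal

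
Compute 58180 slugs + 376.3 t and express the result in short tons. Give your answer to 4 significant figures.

58180 slug = 935.943 short ton and 376.3 t = 414.800 short ton.
935.943 + 414.800 ≈ 1351 short ton.

1351 short tons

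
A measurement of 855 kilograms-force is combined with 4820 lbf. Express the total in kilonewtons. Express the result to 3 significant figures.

29.8 kN

855 kgf = 8.38469 kN and 4820 lbf = 21.4404 kN.
8.38469 + 21.4404 ≈ 29.8 kN.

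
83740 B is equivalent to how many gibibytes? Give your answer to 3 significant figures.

7.80 × 10^-5 GiB

1 B = 9.31323 × 10^-10 gibibytes.
So 83740 × 9.31323 × 10^-10 ≈ 7.80 × 10^-5 GiB.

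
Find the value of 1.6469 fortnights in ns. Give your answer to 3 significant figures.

1.99 × 10^15 ns

1 fortnight = 1.20960 × 10^15 ns.
1.6469 × 1.20960 × 10^15 ≈ 1.99 × 10^15 ns.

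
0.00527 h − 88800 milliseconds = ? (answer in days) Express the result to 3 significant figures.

-0.000808 days

0.00527 h = 0.000219583 d and 88800 ms = 0.00102778 d.
0.000219583 − 0.00102778 ≈ -0.000808 d.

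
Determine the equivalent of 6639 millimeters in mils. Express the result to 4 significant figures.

1 mm = 39.3701 mils.
6639 × 39.3701 ≈ 261400 mil.

261400 mil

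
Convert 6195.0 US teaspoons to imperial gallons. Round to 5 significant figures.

1 US tsp = 0.00108421 imp gal.
Thus 6195.0 × 0.00108421 ≈ 6.7167 imp gal.

6.7167 imperial gallons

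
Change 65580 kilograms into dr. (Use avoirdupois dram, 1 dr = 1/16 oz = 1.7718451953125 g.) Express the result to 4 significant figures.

3.701e+7 drams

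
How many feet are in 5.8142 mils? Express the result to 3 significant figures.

0.000485 feet

1 mil = 8.33333e-5 ft.
So 5.8142 × 8.33333e-5 ≈ 0.000485 ft.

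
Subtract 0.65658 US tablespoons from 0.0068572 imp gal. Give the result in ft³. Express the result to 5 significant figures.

0.00075802 cubic feet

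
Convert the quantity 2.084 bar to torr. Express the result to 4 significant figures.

1 bar = 750.062 torr.
So 2.084 × 750.062 ≈ 1563 torr.

1563 torr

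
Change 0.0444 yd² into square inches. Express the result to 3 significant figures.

57.5 square inches

1 yd² = 1296.00 in².
Then 0.0444 × 1296.00 ≈ 57.5 in².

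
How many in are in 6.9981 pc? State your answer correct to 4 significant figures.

1 parsec = 1.21483e+18 in.
Thus 6.9981 × 1.21483e+18 ≈ 8.502e+18 in.

8.502e+18 inches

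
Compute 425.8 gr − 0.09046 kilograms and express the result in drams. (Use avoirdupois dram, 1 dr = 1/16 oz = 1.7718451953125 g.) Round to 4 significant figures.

-35.48 dr

425.8 gr = 15.5721 dr and 0.09046 kg = 51.0541 dr.
15.5721 − 51.0541 ≈ -35.48 dr.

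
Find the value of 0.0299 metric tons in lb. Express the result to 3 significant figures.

1 metric ton = 2204.62 lb.
Thus 0.0299 × 2204.62 ≈ 65.9 lb.

65.9 pounds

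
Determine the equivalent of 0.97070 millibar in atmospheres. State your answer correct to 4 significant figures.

0.0009580 atmospheres

1 millibar = 0.000986923 atm.
0.97070 × 0.000986923 ≈ 0.0009580 atm.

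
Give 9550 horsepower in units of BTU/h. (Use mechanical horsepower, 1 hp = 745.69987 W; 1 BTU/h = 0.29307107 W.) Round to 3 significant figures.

1 hp = 2544.43 BTU/h.
9550 × 2544.43 ≈ 2.43e+7 BTU/h.

2.43e+7 BTU/h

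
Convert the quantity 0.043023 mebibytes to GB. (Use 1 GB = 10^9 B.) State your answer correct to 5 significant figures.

4.5113e-5 GB

1 MiB = 0.00104858 GB.
Thus 0.043023 × 0.00104858 ≈ 4.5113e-5 GB.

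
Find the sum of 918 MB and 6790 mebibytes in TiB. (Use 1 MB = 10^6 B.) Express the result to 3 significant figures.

0.00731 TiB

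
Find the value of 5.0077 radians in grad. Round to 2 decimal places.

1 rad = 63.6620 grad.
So 5.0077 × 63.6620 ≈ 318.80 grad.

318.80 grad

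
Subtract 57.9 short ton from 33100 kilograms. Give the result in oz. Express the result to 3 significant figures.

33100 kg = 1.16757e+6 oz and 57.9 short ton = 1.85280e+6 oz.
1.16757e+6 − 1.85280e+6 ≈ -685000 oz.

-685000 ounces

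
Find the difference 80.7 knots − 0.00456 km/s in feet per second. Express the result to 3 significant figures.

121 ft/s

80.7 kn = 136.206 ft/s and 0.00456 km/s = 14.9606 ft/s.
136.206 − 14.9606 ≈ 121 ft/s.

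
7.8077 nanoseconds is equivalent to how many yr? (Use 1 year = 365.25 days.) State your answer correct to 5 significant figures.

2.4741 × 10^-16 years

1 nanosecond = 3.16881 × 10^-17 yr.
Then 7.8077 × 3.16881 × 10^-17 ≈ 2.4741 × 10^-16 yr.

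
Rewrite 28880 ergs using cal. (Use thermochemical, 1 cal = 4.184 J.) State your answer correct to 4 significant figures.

0.0006902 cal

1 erg = 2.39006e-8 calories.
28880 × 2.39006e-8 ≈ 0.0006902 cal.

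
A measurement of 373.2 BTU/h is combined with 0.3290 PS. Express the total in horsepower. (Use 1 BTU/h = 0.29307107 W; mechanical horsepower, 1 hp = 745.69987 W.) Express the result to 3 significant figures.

373.2 BTU/h = 0.146673 hp and 0.3290 PS = 0.324499 hp.
0.146673 + 0.324499 ≈ 0.471 hp.

0.471 hp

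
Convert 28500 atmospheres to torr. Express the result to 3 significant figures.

1 atm = 760.000 torr.
Thus 28500 × 760.000 ≈ 2.17e+7 torr.

2.17e+7 torr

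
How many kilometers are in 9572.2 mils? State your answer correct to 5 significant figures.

1 mil = 2.54000e-8 km.
Thus 9572.2 × 2.54000e-8 ≈ 0.00024313 km.

0.00024313 kilometers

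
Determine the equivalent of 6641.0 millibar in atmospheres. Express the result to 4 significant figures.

6.554 atm

1 millibar = 0.000986923 atmospheres.
Thus 6641.0 × 0.000986923 ≈ 6.554 atm.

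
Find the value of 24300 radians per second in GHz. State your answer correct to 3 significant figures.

3.87e-6 GHz

1 rad/s = 1.59155e-10 GHz.
Then 24300 × 1.59155e-10 ≈ 3.87e-6 GHz.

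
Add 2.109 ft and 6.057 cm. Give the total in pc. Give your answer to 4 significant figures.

2.109 ft = 2.08325e-17 pc and 6.057 cm = 1.96294e-18 pc.
2.08325e-17 + 1.96294e-18 ≈ 2.280e-17 pc.

2.280e-17 pc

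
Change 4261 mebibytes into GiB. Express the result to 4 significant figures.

1 mebibyte = 0.0009765625 GiB.
4261 × 0.0009765625 ≈ 4.161 GiB.

4.161 gibibytes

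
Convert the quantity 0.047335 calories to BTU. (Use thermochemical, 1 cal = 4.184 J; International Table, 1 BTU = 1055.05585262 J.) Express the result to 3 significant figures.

1 calorie = 0.00396567 BTU.
Thus 0.047335 × 0.00396567 ≈ 0.000188 BTU.

0.000188 BTU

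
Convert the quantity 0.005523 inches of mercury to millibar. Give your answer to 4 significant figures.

0.1870 millibar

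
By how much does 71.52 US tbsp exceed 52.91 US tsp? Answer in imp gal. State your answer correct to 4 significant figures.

0.1753 imperial gallons

71.52 US tbsp = 0.232628 imp gal and 52.91 US tsp = 0.0573656 imp gal.
0.232628 − 0.0573656 ≈ 0.1753 imp gal.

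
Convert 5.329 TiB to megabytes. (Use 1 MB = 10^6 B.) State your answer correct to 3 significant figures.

1 TiB = 1.09951 × 10^6 MB.
5.329 × 1.09951 × 10^6 ≈ 5.86 × 10^6 MB.

5.86 × 10^6 MB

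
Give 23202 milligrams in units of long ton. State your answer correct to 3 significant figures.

1 milligram = 9.84207 × 10^-10 long ton.
Thus 23202 × 9.84207 × 10^-10 ≈ 2.28 × 10^-5 long ton.

2.28 × 10^-5 long ton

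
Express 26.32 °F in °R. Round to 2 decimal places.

°R = °F + 459.67.
Applying the formula gives 485.99 °R.

485.99 degrees Rankine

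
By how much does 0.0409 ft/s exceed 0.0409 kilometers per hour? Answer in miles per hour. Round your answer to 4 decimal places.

0.0025 miles per hour

0.0409 ft/s = 0.0278864 mph and 0.0409 km/h = 0.0254141 mph.
0.0278864 − 0.0254141 ≈ 0.0025 mph.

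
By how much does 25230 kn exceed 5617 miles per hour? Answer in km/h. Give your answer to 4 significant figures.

25230 kn = 46726.0 km/h and 5617 mph = 9039.69 km/h.
46726.0 − 9039.69 ≈ 37690 km/h.

37690 km/h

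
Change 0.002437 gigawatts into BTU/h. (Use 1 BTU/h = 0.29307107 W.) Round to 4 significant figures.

8.315 × 10^6 BTU/h

1 gigawatt = 3.41214 × 10^9 BTU per hour.
0.002437 × 3.41214 × 10^9 ≈ 8.315 × 10^6 BTU/h.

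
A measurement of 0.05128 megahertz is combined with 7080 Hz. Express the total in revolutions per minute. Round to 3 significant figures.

0.05128 MHz = 3.07680e+6 rpm and 7080 Hz = 424800 rpm.
3.07680e+6 + 424800 ≈ 3.50e+6 rpm.

3.50e+6 rpm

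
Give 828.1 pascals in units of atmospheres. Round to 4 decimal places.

0.0082 atm

1 pascal = 9.86923e-6 atm.
828.1 × 9.86923e-6 ≈ 0.0082 atm.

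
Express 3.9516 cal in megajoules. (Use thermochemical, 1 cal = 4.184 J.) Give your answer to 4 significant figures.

1.653 × 10^-5 MJ

1 calorie = 4.18400 × 10^-6 MJ.
3.9516 × 4.18400 × 10^-6 ≈ 1.653 × 10^-5 MJ.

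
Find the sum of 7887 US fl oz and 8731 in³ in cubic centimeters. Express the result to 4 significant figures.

7887 US fl oz = 233246 cm³ and 8731 in³ = 143075 cm³.
233246 + 143075 ≈ 376300 cm³.

376300 cubic centimeters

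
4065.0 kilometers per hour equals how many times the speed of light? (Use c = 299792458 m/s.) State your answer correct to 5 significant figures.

3.7665e-6 times the speed of light

1 kilometer per hour = 9.26567e-10 times the speed of light.
4065.0 × 9.26567e-10 ≈ 3.7665e-6 c.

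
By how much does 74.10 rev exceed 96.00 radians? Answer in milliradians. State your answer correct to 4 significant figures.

74.10 rev = 465584 mrad and 96.00 rad = 96000.0 mrad.
465584 − 96000.0 ≈ 369600 mrad.

369600 mrad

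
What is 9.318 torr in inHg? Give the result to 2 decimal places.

1 torr = 0.0393701 inHg.
Then 9.318 × 0.0393701 ≈ 0.37 inHg.

0.37 inches of mercury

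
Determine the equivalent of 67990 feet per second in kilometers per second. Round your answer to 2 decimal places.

20.72 kilometers per second

1 foot per second = 0.000304800 km/s.
So 67990 × 0.000304800 ≈ 20.72 km/s.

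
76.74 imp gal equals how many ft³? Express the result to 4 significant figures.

1 imp gal = 0.160544 cubic feet.
76.74 × 0.160544 ≈ 12.32 ft³.

12.32 ft³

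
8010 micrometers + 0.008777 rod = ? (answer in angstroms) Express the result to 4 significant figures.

5.215 × 10^8 angstroms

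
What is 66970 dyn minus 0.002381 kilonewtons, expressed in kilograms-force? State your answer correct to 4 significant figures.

-0.1745 kgf

66970 dyn = 0.0682904 kgf and 0.002381 kN = 0.242794 kgf.
0.0682904 − 0.242794 ≈ -0.1745 kgf.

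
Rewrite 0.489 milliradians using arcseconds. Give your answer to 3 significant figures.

101 arcsec

1 milliradian = 206.265 arcseconds.
So 0.489 × 206.265 ≈ 101 arcsec.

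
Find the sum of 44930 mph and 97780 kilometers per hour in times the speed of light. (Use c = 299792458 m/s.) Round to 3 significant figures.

0.000158 c

44930 mph = 6.69980e-5 c and 97780 km/h = 9.05997e-5 c.
6.69980e-5 + 9.05997e-5 ≈ 0.000158 c.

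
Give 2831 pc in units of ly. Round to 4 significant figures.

9233 ly

1 pc = 3.26156 light-years.
So 2831 × 3.26156 ≈ 9233 ly.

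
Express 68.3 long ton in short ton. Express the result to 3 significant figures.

76.5 short ton

1 long ton = 1.12000 short ton.
Then 68.3 × 1.12000 ≈ 76.5 short ton.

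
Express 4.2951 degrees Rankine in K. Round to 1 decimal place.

2.4 K

°R = K × 9/5.
Applying the formula gives 2.4 K.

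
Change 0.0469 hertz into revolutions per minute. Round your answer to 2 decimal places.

1 Hz = 60.0000 revolutions per minute.
So 0.0469 × 60.0000 ≈ 2.81 rpm.

2.81 revolutions per minute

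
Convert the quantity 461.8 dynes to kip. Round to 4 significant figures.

1 dyne = 2.24809e-9 kips.
So 461.8 × 2.24809e-9 ≈ 1.038e-6 kip.

1.038e-6 kip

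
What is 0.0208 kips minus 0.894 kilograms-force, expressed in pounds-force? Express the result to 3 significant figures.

0.0208 kip = 20.8000 lbf and 0.894 kgf = 1.97093 lbf.
20.8000 − 1.97093 ≈ 18.8 lbf.

18.8 lbf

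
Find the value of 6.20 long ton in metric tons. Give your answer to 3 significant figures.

1 long ton = 1.01605 t.
So 6.20 × 1.01605 ≈ 6.30 t.

6.30 t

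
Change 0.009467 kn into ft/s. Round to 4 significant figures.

1 knot = 1.68781 feet per second.
So 0.009467 × 1.68781 ≈ 0.01598 ft/s.

0.01598 ft/s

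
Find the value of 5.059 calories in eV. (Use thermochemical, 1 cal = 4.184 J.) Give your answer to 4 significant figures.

1 cal = 2.61145 × 10^19 eV.
Thus 5.059 × 2.61145 × 10^19 ≈ 1.321 × 10^20 eV.

1.321 × 10^20 eV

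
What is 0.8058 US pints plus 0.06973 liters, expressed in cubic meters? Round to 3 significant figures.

0.000451 cubic meters

0.8058 US pt = 0.000381286 m³ and 0.06973 L = 6.97300 × 10^-5 m³.
0.000381286 + 6.97300 × 10^-5 ≈ 0.000451 m³.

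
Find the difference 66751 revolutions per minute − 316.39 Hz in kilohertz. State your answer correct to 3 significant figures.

0.796 kHz

66751 rpm = 1.11252 kHz and 316.39 Hz = 0.316390 kHz.
1.11252 − 0.316390 ≈ 0.796 kHz.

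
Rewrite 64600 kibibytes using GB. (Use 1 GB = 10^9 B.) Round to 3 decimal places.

0.066 gigabytes

1 kibibyte = 1.02400 × 10^-6 GB.
Then 64600 × 1.02400 × 10^-6 ≈ 0.066 GB.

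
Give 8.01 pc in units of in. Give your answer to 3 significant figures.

9.73e+18 inches

1 pc = 1.21483e+18 in.
Then 8.01 × 1.21483e+18 ≈ 9.73e+18 in.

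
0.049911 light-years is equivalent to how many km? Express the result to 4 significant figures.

4.722 × 10^11 kilometers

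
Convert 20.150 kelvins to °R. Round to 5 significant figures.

°R = K × 9/5.
Applying the formula gives 36.270 °R.

36.270 degrees Rankine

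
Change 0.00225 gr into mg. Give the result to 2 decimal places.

1 gr = 64.7989 mg.
0.00225 × 64.7989 ≈ 0.15 mg.

0.15 mg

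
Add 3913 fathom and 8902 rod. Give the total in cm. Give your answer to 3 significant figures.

5.19e+6 centimeters

3913 fathom = 715609 cm and 8902 rod = 4.47699e+6 cm.
715609 + 4.47699e+6 ≈ 5.19e+6 cm.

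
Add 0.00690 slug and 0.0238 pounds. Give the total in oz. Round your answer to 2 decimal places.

0.00690 slug = 3.55201 oz and 0.0238 lb = 0.380800 oz.
3.55201 + 0.380800 ≈ 3.93 oz.

3.93 oz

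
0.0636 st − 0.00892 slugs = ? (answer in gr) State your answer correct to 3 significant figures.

4220 gr

0.0636 st = 6232.80 gr and 0.00892 slug = 2008.95 gr.
6232.80 − 2008.95 ≈ 4220 gr.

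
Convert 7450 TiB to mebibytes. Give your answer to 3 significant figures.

7.81 × 10^9 mebibytes

1 tebibyte = 1.04858 × 10^6 MiB.
Thus 7450 × 1.04858 × 10^6 ≈ 7.81 × 10^9 MiB.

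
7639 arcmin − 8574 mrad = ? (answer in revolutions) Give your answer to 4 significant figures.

7639 arcmin = 0.353657 rev and 8574 mrad = 1.36459 rev.
0.353657 − 1.36459 ≈ -1.011 rev.

-1.011 rev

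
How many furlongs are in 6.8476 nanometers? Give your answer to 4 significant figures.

1 nanometer = 4.97097 × 10^-12 furlong.
Thus 6.8476 × 4.97097 × 10^-12 ≈ 3.404 × 10^-11 furlong.

3.404 × 10^-11 furlong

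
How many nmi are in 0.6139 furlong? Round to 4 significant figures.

0.06668 nmi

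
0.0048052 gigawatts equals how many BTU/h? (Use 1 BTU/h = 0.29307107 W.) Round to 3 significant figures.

1 gigawatt = 3.41214e+9 BTU/h.
Then 0.0048052 × 3.41214e+9 ≈ 1.64e+7 BTU/h.

1.64e+7 BTU per hour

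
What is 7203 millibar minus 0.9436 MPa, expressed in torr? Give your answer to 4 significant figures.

-1675 torr

7203 mbar = 5402.69 torr and 0.9436 MPa = 7077.58 torr.
5402.69 − 7077.58 ≈ -1675 torr.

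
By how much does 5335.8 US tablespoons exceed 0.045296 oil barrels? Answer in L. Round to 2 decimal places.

71.70 liters

5335.8 US tbsp = 78.8992 L and 0.045296 bbl = 7.20149 L.
78.8992 − 7.20149 ≈ 71.70 L.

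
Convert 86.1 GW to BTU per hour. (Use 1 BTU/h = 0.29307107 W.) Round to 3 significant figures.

1 gigawatt = 3.41214e+9 BTU per hour.
Then 86.1 × 3.41214e+9 ≈ 2.94e+11 BTU/h.

2.94e+11 BTU per hour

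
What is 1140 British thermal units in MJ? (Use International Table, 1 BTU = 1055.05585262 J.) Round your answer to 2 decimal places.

1.20 MJ

1 British thermal unit = 0.00105506 MJ.
Thus 1140 × 0.00105506 ≈ 1.20 MJ.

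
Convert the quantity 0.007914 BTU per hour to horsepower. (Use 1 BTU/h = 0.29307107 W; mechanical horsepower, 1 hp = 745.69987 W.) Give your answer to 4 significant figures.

1 BTU/h = 0.000393015 horsepower.
So 0.007914 × 0.000393015 ≈ 3.110 × 10^-6 hp.

3.110 × 10^-6 hp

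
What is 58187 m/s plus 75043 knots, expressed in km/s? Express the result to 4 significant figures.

96.79 km/s

58187 m/s = 58.1870 km/s and 75043 kn = 38.6055 km/s.
58.1870 + 38.6055 ≈ 96.79 km/s.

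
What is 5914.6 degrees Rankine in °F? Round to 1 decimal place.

°R = °F + 459.67.
Applying the formula gives 5454.9 °F.

5454.9 °F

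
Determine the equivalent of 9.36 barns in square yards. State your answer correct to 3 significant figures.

1 barn = 1.19599 × 10^-28 square yards.
So 9.36 × 1.19599 × 10^-28 ≈ 1.12 × 10^-27 yd².

1.12 × 10^-27 yd²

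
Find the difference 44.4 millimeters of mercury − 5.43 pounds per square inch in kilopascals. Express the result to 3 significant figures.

-31.5 kPa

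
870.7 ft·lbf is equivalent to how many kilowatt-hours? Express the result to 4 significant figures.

0.0003279 kilowatt-hours

1 foot-pound = 3.76616 × 10^-7 kilowatt-hours.
Thus 870.7 × 3.76616 × 10^-7 ≈ 0.0003279 kWh.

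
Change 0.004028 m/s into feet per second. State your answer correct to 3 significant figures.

0.0132 feet per second

1 m/s = 3.28084 feet per second.
Thus 0.004028 × 3.28084 ≈ 0.0132 ft/s.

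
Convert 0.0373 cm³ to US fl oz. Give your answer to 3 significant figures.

0.00126 US fluid ounces

1 cubic centimeter = 0.0338140 US fl oz.
0.0373 × 0.0338140 ≈ 0.00126 US fl oz.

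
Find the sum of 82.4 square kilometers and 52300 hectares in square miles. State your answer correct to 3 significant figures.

234 mi²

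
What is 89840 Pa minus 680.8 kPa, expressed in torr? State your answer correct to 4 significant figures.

-4433 torr

89840 Pa = 673.855 torr and 680.8 kPa = 5106.42 torr.
673.855 − 5106.42 ≈ -4433 torr.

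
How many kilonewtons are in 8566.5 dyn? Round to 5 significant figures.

8.5665e-5 kN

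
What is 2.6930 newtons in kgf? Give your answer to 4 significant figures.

1 N = 0.101972 kgf.
Thus 2.6930 × 0.101972 ≈ 0.2746 kgf.

0.2746 kilograms-force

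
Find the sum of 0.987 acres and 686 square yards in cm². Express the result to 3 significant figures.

4.57 × 10^7 cm²

0.987 acre = 3.99425 × 10^7 cm² and 686 yd² = 5.73583 × 10^6 cm².
3.99425 × 10^7 + 5.73583 × 10^6 ≈ 4.57 × 10^7 cm².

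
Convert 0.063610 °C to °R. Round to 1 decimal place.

491.8 °R

°R = (°C + 273.15) × 9/5.
Applying the formula gives 491.8 °R.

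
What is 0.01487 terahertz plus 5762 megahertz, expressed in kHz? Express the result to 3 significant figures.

2.06 × 10^7 kHz

0.01487 THz = 1.48700 × 10^7 kHz and 5762 MHz = 5.76200 × 10^6 kHz.
1.48700 × 10^7 + 5.76200 × 10^6 ≈ 2.06 × 10^7 kHz.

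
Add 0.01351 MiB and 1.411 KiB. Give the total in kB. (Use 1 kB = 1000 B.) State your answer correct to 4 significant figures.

15.61 kilobytes

0.01351 MiB = 14.1663 kB and 1.411 KiB = 1.44486 kB.
14.1663 + 1.44486 ≈ 15.61 kB.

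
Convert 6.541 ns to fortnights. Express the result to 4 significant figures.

5.408 × 10^-15 fortnight

1 nanosecond = 8.26720 × 10^-16 fortnight.
6.541 × 8.26720 × 10^-16 ≈ 5.408 × 10^-15 fortnight.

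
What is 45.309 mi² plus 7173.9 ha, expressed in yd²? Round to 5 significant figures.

2.2615 × 10^8 yd²

45.309 mi² = 1.40349 × 10^8 yd² and 7173.9 ha = 8.57991 × 10^7 yd².
1.40349 × 10^8 + 8.57991 × 10^7 ≈ 2.2615 × 10^8 yd².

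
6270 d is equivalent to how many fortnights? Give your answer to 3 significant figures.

448 fortnight

1 day = 0.0714286 fortnights.
So 6270 × 0.0714286 ≈ 448 fortnight.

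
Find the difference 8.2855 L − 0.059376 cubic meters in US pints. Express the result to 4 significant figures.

8.2855 L = 17.5104 US pt and 0.059376 m³ = 125.484 US pt.
17.5104 − 125.484 ≈ -108.0 US pt.

-108.0 US pt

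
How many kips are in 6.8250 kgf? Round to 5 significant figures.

1 kgf = 0.00220462 kip.
Thus 6.8250 × 0.00220462 ≈ 0.015047 kip.

0.015047 kip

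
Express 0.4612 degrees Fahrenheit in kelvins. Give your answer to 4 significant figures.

255.6 K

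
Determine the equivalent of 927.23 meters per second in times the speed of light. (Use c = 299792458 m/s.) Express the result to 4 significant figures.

3.093e-6 times the speed of light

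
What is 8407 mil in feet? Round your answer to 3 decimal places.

0.701 ft

1 mil = 8.33333 × 10^-5 ft.
8407 × 8.33333 × 10^-5 ≈ 0.701 ft.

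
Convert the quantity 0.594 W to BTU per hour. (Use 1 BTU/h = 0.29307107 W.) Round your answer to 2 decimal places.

2.03 BTU/h

1 watt = 3.41214 BTU per hour.
So 0.594 × 3.41214 ≈ 2.03 BTU/h.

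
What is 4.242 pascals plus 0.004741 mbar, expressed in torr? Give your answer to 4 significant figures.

0.03537 torr

4.242 Pa = 0.0318176 torr and 0.004741 mbar = 0.00355604 torr.
0.0318176 + 0.00355604 ≈ 0.03537 torr.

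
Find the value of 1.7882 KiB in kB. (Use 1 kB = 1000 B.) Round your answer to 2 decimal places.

1 kibibyte = 1.02400 kB.
1.7882 × 1.02400 ≈ 1.83 kB.

1.83 kB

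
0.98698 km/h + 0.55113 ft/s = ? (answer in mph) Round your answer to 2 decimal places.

0.99 mph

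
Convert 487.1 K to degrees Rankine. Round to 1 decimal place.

°R = K × 9/5.
Applying the formula gives 876.8 °R.

876.8 °R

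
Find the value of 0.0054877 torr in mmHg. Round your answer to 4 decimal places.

1 torr = 1.00000 millimeters of mercury.
So 0.0054877 × 1.00000 ≈ 0.0055 mmHg.

0.0055 millimeters of mercury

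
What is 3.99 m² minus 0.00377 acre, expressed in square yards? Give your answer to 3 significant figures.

3.99 m² = 4.77200 yd² and 0.00377 acre = 18.2468 yd².
4.77200 − 18.2468 ≈ -13.5 yd².

-13.5 square yards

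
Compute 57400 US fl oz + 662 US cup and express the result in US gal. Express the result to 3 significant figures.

490 US gallons

57400 US fl oz = 448.4375 US gal and 662 US cup = 41.37500 US gal.
448.4375 + 41.37500 ≈ 490 US gal.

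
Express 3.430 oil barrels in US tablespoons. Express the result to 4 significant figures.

1 oil barrel = 10752.0 US tablespoons.
Thus 3.430 × 10752.0 ≈ 36880 US tbsp.

36880 US tbsp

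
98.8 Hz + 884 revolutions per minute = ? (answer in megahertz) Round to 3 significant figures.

0.000114 MHz

98.8 Hz = 9.88000e-5 MHz and 884 rpm = 1.47333e-5 MHz.
9.88000e-5 + 1.47333e-5 ≈ 0.000114 MHz.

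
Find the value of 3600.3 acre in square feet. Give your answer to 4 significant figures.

1.568 × 10^8 square feet

1 acre = 43560.0 ft².
So 3600.3 × 43560.0 ≈ 1.568 × 10^8 ft².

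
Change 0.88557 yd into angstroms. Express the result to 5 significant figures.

8.0977e+9 Å

1 yard = 9.14400e+9 Å.
Then 0.88557 × 9.14400e+9 ≈ 8.0977e+9 Å.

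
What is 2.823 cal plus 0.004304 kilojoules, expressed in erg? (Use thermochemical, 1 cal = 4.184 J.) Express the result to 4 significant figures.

1.612 × 10^8 ergs

2.823 cal = 1.18114 × 10^8 erg and 0.004304 kJ = 4.30400 × 10^7 erg.
1.18114 × 10^8 + 4.30400 × 10^7 ≈ 1.612 × 10^8 erg.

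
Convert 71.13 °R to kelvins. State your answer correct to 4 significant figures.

39.52 K

°R = K × 9/5.
Applying the formula gives 39.52 K.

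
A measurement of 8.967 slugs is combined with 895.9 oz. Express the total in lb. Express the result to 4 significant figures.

8.967 slug = 288.5047 lb and 895.9 oz = 55.99375 lb.
288.5047 + 55.99375 ≈ 344.5 lb.

344.5 lb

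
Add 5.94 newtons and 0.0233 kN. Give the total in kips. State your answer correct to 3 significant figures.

5.94 N = 0.00133537 kip and 0.0233 kN = 0.00523805 kip.
0.00133537 + 0.00523805 ≈ 0.00657 kip.

0.00657 kips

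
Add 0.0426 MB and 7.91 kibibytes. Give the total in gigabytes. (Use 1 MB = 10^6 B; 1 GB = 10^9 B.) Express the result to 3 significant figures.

5.07 × 10^-5 GB

0.0426 MB = 4.26000 × 10^-5 GB and 7.91 KiB = 8.09984 × 10^-6 GB.
4.26000 × 10^-5 + 8.09984 × 10^-6 ≈ 5.07 × 10^-5 GB.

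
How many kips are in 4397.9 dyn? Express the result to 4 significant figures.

9.887e-6 kips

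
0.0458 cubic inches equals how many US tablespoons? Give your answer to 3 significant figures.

0.0508 US tbsp

1 cubic inch = 1.10823 US tbsp.
Then 0.0458 × 1.10823 ≈ 0.0508 US tbsp.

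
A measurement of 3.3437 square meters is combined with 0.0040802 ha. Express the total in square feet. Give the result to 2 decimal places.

475.18 square feet

3.3437 m² = 35.9913 ft² and 0.0040802 ha = 439.189 ft².
35.9913 + 439.189 ≈ 475.18 ft².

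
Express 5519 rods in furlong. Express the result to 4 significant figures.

138.0 furlong

1 rod = 0.0250000 furlongs.
Then 5519 × 0.0250000 ≈ 138.0 furlong.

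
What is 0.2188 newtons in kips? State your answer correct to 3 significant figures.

4.92 × 10^-5 kips

1 N = 0.000224809 kip.
Then 0.2188 × 0.000224809 ≈ 4.92 × 10^-5 kip.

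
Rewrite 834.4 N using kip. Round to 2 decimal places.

1 newton = 0.000224809 kip.
834.4 × 0.000224809 ≈ 0.19 kip.

0.19 kip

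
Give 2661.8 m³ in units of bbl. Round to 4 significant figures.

16740 bbl

1 m³ = 6.28981 oil barrels.
Then 2661.8 × 6.28981 ≈ 16740 bbl.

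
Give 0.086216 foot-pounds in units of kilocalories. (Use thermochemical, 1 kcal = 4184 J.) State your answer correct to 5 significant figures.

2.7938e-5 kcal

1 foot-pound = 0.000324048 kilocalories.
Thus 0.086216 × 0.000324048 ≈ 2.7938e-5 kcal.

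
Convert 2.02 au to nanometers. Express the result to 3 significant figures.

1 astronomical unit = 1.49598e+20 nm.
Thus 2.02 × 1.49598e+20 ≈ 3.02e+20 nm.

3.02e+20 nm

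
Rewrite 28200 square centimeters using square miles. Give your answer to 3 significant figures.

1 square centimeter = 3.86102e-11 mi².
So 28200 × 3.86102e-11 ≈ 1.09e-6 mi².

1.09e-6 mi²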